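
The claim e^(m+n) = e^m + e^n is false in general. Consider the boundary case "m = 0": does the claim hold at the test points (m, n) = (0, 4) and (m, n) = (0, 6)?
No, fails at both test points

At (0, 4): LHS = e^4 ≈ 54.6 ≠ RHS = 1 + e^4 ≈ 55.6
At (0, 6): LHS = e^6 ≈ 403.4 ≠ RHS = 1 + e^6 ≈ 404.4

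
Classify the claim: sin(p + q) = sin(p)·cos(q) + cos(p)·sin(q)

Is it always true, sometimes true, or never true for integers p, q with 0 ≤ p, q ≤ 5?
The identity holds for every pair in the range. For instance at (p, q) = (0, 0): both sides equal 0.

Answer: Always true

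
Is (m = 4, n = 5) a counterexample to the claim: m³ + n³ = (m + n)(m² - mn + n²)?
No

Substituting m = 4, n = 5:
LHS = 4³ + 5³ = 189
RHS = (4 + 5)(4² - 4·5 + 5²) = 189

The sides agree, so this pair does not disprove the claim.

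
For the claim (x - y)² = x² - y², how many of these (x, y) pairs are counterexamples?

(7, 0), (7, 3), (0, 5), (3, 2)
Testing each pair:
(7, 0): LHS = 49, RHS = 49 → satisfies claim
(7, 3): LHS = 16, RHS = 40 → counterexample
(0, 5): LHS = 25, RHS = -25 → counterexample
(3, 2): LHS = 1, RHS = 5 → counterexample

That makes 3 counterexamples.

Answer: 3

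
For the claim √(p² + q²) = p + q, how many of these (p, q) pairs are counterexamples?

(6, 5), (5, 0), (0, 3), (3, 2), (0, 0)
2

Testing each pair:
(6, 5): LHS = √(61) ≈ 7.81, RHS = 11 → counterexample
(5, 0): LHS = 5, RHS = 5 → satisfies claim
(0, 3): LHS = 3, RHS = 3 → satisfies claim
(3, 2): LHS = √(13) ≈ 3.606, RHS = 5 → counterexample
(0, 0): LHS = 0, RHS = 0 → satisfies claim

That makes 2 counterexamples.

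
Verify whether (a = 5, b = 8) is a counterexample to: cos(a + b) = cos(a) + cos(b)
Substituting a = 5, b = 8:
LHS = cos(5 + 8) = cos(13) ≈ 0.9074
RHS = cos(5) + cos(8) ≈ 0.1382

Since LHS ≠ RHS, this pair disproves the claim.

Answer: Yes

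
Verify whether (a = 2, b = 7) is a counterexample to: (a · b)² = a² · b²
No

Substituting a = 2, b = 7:
LHS = (2 · 7)² = 196
RHS = 2² · 7² = 196

The sides agree, so this pair does not disprove the claim.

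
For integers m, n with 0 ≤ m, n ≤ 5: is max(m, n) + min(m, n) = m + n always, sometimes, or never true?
The identity holds for every pair in the range. For instance at (m, n) = (1, 4): both sides equal 5.

Answer: Always true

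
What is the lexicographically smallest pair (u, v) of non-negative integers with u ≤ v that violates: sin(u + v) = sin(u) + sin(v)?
At (0, 4): both sides equal sin(4) ≈ -0.7568, so it holds there.

Substituting (1, 1) into the claim:
LHS = sin(1 + 1) = sin(2) ≈ 0.9093
RHS = sin(1) + sin(1) = 2·sin(1) ≈ 1.683

Since LHS ≠ RHS, this pair disproves the claim, and no lexicographically smaller pair (u ≤ v, non-negative integers) does.

For instance (1, 6) is also a counterexample (LHS = sin(7) ≈ 0.657, RHS = sin(6) + sin(1) ≈ 0.5621), but it's lexicographically larger.

Answer: (u, v) = (1, 1)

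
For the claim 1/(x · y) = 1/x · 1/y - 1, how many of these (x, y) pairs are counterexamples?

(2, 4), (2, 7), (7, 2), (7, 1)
4

Testing each pair:
(2, 4): LHS = 1/8, RHS = -7/8 → counterexample
(2, 7): LHS = 1/14, RHS = -13/14 → counterexample
(7, 2): LHS = 1/14, RHS = -13/14 → counterexample
(7, 1): LHS = 1/7, RHS = -6/7 → counterexample

That makes 4 counterexamples.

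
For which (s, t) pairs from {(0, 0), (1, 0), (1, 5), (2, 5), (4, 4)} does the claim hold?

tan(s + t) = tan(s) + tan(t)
Testing each pair:
(0, 0): LHS = 0, RHS = 0 → holds
(1, 0): LHS = tan(1) ≈ 1.557, RHS = tan(1) ≈ 1.557 → holds
(1, 5): LHS = tan(6) ≈ -0.291, RHS = tan(5) + tan(1) ≈ -1.823 → fails
(2, 5): LHS = tan(7) ≈ 0.8714, RHS = tan(5) + tan(2) ≈ -5.566 → fails
(4, 4): LHS = tan(8) ≈ -6.8, RHS = 2·tan(4) ≈ 2.316 → fails

2 of 5 pairs satisfy the claim.

Answer: (0, 0), (1, 0)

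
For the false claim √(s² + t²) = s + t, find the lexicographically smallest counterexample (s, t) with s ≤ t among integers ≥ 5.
Substituting (5, 5) into the claim:
LHS = √(5² + 5²) = 5·√(2) ≈ 7.071
RHS = 5 + 5 = 10

Since LHS ≠ RHS, this pair disproves the claim, and no lexicographically smaller pair (s ≤ t, integers ≥ 5) does.

For instance (5, 9) is also a counterexample (LHS = √(106) ≈ 10.3, RHS = 14), but it's lexicographically larger.

Answer: (s, t) = (5, 5)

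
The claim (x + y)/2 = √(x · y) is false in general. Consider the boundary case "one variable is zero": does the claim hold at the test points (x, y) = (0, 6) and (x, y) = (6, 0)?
No, fails at both test points

At (0, 6): LHS = 3 ≠ RHS = 0
At (6, 0): LHS = 3 ≠ RHS = 0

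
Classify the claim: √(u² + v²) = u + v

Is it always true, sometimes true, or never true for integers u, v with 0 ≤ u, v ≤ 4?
Sometimes true

It holds at (u, v) = (0, 4) (both sides equal 4), but fails at (u, v) = (4, 4) (LHS = 4·√(2) ≈ 5.657, RHS = 8).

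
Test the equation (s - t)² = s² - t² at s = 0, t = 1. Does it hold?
Substituting s = 0, t = 1:

LHS = (0 - 1)² = 1
RHS = 0² - 1² = -1

LHS ≠ RHS, so the equation does not hold at this point.

Answer: Fails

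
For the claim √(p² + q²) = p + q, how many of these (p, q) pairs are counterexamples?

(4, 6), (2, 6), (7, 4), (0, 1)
3

Testing each pair:
(4, 6): LHS = 2·√(13) ≈ 7.211, RHS = 10 → counterexample
(2, 6): LHS = 2·√(10) ≈ 6.325, RHS = 8 → counterexample
(7, 4): LHS = √(65) ≈ 8.062, RHS = 11 → counterexample
(0, 1): LHS = 1, RHS = 1 → satisfies claim

That makes 3 counterexamples.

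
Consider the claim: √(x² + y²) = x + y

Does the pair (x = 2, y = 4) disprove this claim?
Yes

Substituting x = 2, y = 4:
LHS = √(2² + 4²) = 2·√(5) ≈ 4.472
RHS = 2 + 4 = 6

Since LHS ≠ RHS, this pair disproves the claim.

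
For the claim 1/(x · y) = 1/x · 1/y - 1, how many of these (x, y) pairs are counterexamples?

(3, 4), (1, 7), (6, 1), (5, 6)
Testing each pair:
(3, 4): LHS = 1/12, RHS = -11/12 → counterexample
(1, 7): LHS = 1/7, RHS = -6/7 → counterexample
(6, 1): LHS = 1/6, RHS = -5/6 → counterexample
(5, 6): LHS = 1/30, RHS = -29/30 → counterexample

That makes 4 counterexamples.

Answer: 4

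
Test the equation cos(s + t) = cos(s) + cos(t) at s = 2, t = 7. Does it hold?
Substituting s = 2, t = 7:

LHS = cos(2 + 7) = cos(9) ≈ -0.9111
RHS = cos(2) + cos(7) ≈ 0.3378

LHS ≠ RHS, so the equation does not hold at this point.

Answer: Fails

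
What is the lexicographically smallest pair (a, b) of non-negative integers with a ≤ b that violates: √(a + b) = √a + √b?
At (0, 6): both sides equal √(6) ≈ 2.449, so it holds there.

Substituting (1, 1) into the claim:
LHS = √(1 + 1) = √(2) ≈ 1.414
RHS = √1 + √1 = 2

Since LHS ≠ RHS, this pair disproves the claim, and no lexicographically smaller pair (a ≤ b, non-negative integers) does.

For instance (7, 7) is also a counterexample (LHS = √(14) ≈ 3.742, RHS = 2·√(7) ≈ 5.292), but it's lexicographically larger.

Answer: (a, b) = (1, 1)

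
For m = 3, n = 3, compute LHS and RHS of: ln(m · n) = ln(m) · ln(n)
LHS = ln(3 · 3) = ln(9) ≈ 2.197
RHS = ln(3) · ln(3) = ln(3)² ≈ 1.207

LHS ≠ RHS (they differ by about 0.9903), so the equation does not hold here.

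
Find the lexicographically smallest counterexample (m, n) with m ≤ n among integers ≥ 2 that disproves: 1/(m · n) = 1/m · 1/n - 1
Substituting (2, 2) into the claim:
LHS = 1/(2 · 2) = 1/4
RHS = 1/2 · 1/2 - 1 = -3/4

Since LHS ≠ RHS, this pair disproves the claim, and no lexicographically smaller pair (m ≤ n, integers ≥ 2) does.

For instance (4, 7) is also a counterexample (LHS = 1/28, RHS = -27/28), but it's lexicographically larger.

Answer: (m, n) = (2, 2)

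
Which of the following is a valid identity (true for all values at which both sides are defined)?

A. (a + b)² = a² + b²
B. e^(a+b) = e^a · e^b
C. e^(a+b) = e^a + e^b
A: fails at (2, 7) — LHS = 81, RHS = 53.
B: holds — e.g. at (2, 3), both sides equal e^5 ≈ 148.4.
C: fails at (1, 2) — LHS = e^3 ≈ 20.09, RHS = e + e^2 ≈ 10.11.

Answer: B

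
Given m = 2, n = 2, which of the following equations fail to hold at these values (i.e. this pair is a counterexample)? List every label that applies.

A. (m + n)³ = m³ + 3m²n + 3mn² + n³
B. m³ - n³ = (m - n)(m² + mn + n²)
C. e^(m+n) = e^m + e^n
Evaluating each claim at the given values:
A. LHS = 64, RHS = 64 → holds here (LHS = RHS)
B. LHS = 0, RHS = 0 → holds here (LHS = RHS)
C. LHS = e^4 ≈ 54.6, RHS = 2·e^2 ≈ 14.78 → fails here (LHS ≠ RHS)

Answer: C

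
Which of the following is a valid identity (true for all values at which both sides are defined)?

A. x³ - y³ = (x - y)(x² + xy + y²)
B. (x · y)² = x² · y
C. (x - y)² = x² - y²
A: holds — e.g. at (1, 4), both sides equal -63.
B: fails at (5, 5) — LHS = 625, RHS = 125.
C: fails at (2, 3) — LHS = 1, RHS = -5.

Answer: A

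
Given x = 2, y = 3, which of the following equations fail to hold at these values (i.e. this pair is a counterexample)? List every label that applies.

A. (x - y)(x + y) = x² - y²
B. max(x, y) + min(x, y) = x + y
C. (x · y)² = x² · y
C

Evaluating each claim at the given values:
A. LHS = -5, RHS = -5 → holds here (LHS = RHS)
B. LHS = 5, RHS = 5 → holds here (LHS = RHS)
C. LHS = 36, RHS = 12 → fails here (LHS ≠ RHS)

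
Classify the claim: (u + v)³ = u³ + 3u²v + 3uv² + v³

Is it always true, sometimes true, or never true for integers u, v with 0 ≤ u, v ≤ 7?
Always true

The identity holds for every pair in the range. For instance at (u, v) = (4, 1): both sides equal 125.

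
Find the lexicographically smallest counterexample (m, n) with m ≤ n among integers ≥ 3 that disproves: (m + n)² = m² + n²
Substituting (3, 3) into the claim:
LHS = (3 + 3)² = 36
RHS = 3² + 3² = 18

Since LHS ≠ RHS, this pair disproves the claim, and no lexicographically smaller pair (m ≤ n, integers ≥ 3) does.

For instance (6, 9) is also a counterexample (LHS = 225, RHS = 117), but it's lexicographically larger.

Answer: (m, n) = (3, 3)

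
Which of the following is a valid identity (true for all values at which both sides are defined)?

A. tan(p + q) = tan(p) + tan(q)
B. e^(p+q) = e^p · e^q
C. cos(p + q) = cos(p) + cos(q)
B

A: fails at (4, 4) — LHS = tan(8) ≈ -6.8, RHS = 2·tan(4) ≈ 2.316.
B: holds — e.g. at (1, 3), both sides equal e^4 ≈ 54.6.
C: fails at (4, 5) — LHS = cos(9) ≈ -0.9111, RHS = cos(4) + cos(5) ≈ -0.37.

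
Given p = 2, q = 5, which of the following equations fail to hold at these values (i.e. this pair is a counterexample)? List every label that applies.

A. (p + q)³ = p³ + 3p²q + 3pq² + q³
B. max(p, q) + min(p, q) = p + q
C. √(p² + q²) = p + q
Evaluating each claim at the given values:
A. LHS = 343, RHS = 343 → holds here (LHS = RHS)
B. LHS = 7, RHS = 7 → holds here (LHS = RHS)
C. LHS = √(29) ≈ 5.385, RHS = 7 → fails here (LHS ≠ RHS)

Answer: C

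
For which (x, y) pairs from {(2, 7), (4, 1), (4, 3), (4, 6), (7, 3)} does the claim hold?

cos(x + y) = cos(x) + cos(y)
None

Testing each pair:
(2, 7): LHS = cos(9) ≈ -0.9111, RHS = cos(2) + cos(7) ≈ 0.3378 → fails
(4, 1): LHS = cos(5) ≈ 0.2837, RHS = cos(4) + cos(1) ≈ -0.1133 → fails
(4, 3): LHS = cos(7) ≈ 0.7539, RHS = cos(3) + cos(4) ≈ -1.644 → fails
(4, 6): LHS = cos(10) ≈ -0.8391, RHS = cos(4) + cos(6) ≈ 0.3065 → fails
(7, 3): LHS = cos(10) ≈ -0.8391, RHS = cos(3) + cos(7) ≈ -0.2361 → fails

No pair satisfies the claim.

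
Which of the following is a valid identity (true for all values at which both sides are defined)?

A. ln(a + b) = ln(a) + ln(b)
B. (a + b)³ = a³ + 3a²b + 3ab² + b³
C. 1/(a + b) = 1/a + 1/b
B

A: fails at (5, 8) — LHS = ln(13) ≈ 2.565, RHS = ln(5) + ln(8) ≈ 3.689.
B: holds — e.g. at (2, 2), both sides equal 64.
C: fails at (2, 7) — LHS = 1/9, RHS = 9/14.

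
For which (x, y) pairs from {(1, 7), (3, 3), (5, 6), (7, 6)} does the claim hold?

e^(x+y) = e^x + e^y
Testing each pair:
(1, 7): LHS = e^8 ≈ 2981, RHS = e + e^7 ≈ 1099 → fails
(3, 3): LHS = e^6 ≈ 403.4, RHS = 2·e^3 ≈ 40.17 → fails
(5, 6): LHS = e^11 ≈ 59874.1, RHS = e^5 + e^6 ≈ 551.8 → fails
(7, 6): LHS = e^13 ≈ 442413.4, RHS = e^6 + e^7 ≈ 1500 → fails

No pair satisfies the claim.

Answer: None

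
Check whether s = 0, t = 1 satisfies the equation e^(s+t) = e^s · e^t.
Substituting s = 0, t = 1:

LHS = e^(0+1) = e ≈ 2.718
RHS = e^0 · e^1 = e ≈ 2.718

LHS = RHS, so the equation holds at this point.

Answer: Holds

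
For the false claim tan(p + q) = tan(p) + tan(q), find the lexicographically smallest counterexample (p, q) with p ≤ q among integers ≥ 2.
Substituting (2, 2) into the claim:
LHS = tan(2 + 2) = tan(4) ≈ 1.158
RHS = tan(2) + tan(2) = 2·tan(2) ≈ -4.37

Since LHS ≠ RHS, this pair disproves the claim, and no lexicographically smaller pair (p ≤ q, integers ≥ 2) does.

For instance (4, 4) is also a counterexample (LHS = tan(8) ≈ -6.8, RHS = 2·tan(4) ≈ 2.316), but it's lexicographically larger.

Answer: (p, q) = (2, 2)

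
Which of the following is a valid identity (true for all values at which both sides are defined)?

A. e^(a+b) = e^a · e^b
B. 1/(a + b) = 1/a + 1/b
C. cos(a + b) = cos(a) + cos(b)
A

A: holds — e.g. at (4, 5), both sides equal e^9 ≈ 8103.
B: fails at (5, 5) — LHS = 1/10, RHS = 2/5.
C: fails at (2, 7) — LHS = cos(9) ≈ -0.9111, RHS = cos(2) + cos(7) ≈ 0.3378.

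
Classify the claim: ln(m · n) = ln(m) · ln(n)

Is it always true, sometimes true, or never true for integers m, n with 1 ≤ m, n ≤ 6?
Sometimes true

It holds at (m, n) = (1, 1) (both sides equal 0), but fails at (m, n) = (6, 5) (LHS = ln(30) ≈ 3.401, RHS = ln(5)·ln(6) ≈ 2.884).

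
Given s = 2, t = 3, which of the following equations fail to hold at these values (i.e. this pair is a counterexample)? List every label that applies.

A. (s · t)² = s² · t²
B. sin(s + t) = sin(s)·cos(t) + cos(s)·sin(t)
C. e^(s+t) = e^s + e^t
Evaluating each claim at the given values:
A. LHS = 36, RHS = 36 → holds here (LHS = RHS)
B. LHS = sin(5) ≈ -0.9589, RHS = sin(2)·cos(3) + sin(3)·cos(2) ≈ -0.9589 → holds here (LHS = RHS)
C. LHS = e^5 ≈ 148.4, RHS = e^2 + e^3 ≈ 27.47 → fails here (LHS ≠ RHS)

Answer: C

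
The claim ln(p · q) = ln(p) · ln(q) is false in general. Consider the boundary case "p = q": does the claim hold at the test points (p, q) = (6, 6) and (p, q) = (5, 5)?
No, fails at both test points

At (6, 6): LHS = ln(36) ≈ 3.584 ≠ RHS = ln(6)² ≈ 3.21
At (5, 5): LHS = ln(25) ≈ 3.219 ≠ RHS = ln(5)² ≈ 2.59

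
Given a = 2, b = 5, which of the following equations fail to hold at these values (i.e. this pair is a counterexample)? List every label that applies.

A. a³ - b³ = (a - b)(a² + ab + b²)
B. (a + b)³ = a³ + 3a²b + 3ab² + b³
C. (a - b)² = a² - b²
Evaluating each claim at the given values:
A. LHS = -117, RHS = -117 → holds here (LHS = RHS)
B. LHS = 343, RHS = 343 → holds here (LHS = RHS)
C. LHS = 9, RHS = -21 → fails here (LHS ≠ RHS)

Answer: C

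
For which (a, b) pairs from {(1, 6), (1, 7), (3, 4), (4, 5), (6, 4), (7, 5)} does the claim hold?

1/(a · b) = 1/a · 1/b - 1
None

Testing each pair:
(1, 6): LHS = 1/6, RHS = -5/6 → fails
(1, 7): LHS = 1/7, RHS = -6/7 → fails
(3, 4): LHS = 1/12, RHS = -11/12 → fails
(4, 5): LHS = 1/20, RHS = -19/20 → fails
(6, 4): LHS = 1/24, RHS = -23/24 → fails
(7, 5): LHS = 1/35, RHS = -34/35 → fails

No pair satisfies the claim.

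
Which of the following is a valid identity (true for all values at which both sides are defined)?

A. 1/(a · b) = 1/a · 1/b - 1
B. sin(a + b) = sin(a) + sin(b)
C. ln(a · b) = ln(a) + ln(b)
C

A: fails at (4, 4) — LHS = 1/16, RHS = -15/16.
B: fails at (3, 4) — LHS = sin(7) ≈ 0.657, RHS = sin(4) + sin(3) ≈ -0.6157.
C: holds — e.g. at (2, 4), both sides equal ln(8) ≈ 2.079.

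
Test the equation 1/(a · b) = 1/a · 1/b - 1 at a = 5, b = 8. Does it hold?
Substituting a = 5, b = 8:

LHS = 1/(5 · 8) = 1/40
RHS = 1/5 · 1/8 - 1 = -39/40

LHS ≠ RHS, so the equation does not hold at this point.

Answer: Fails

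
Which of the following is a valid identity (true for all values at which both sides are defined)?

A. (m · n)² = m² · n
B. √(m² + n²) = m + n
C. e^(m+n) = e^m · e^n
C

A: fails at (1, 4) — LHS = 16, RHS = 4.
B: fails at (2, 7) — LHS = √(53) ≈ 7.28, RHS = 9.
C: holds — e.g. at (1, 2), both sides equal e^3 ≈ 20.09.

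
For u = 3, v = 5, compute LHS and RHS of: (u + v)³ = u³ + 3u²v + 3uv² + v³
LHS = (3 + 5)³ = 512
RHS = 3³ + 3·3²·5 + 3·3·5² + 5³ = 512

LHS = RHS: the two sides agree.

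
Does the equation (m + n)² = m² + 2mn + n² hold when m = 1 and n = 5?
Substituting m = 1, n = 5:

LHS = (1 + 5)² = 36
RHS = 1² + 2·1·5 + 5² = 36

LHS = RHS, so the equation holds at this point.

Answer: Holds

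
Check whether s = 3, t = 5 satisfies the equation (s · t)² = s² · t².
Holds

Substituting s = 3, t = 5:

LHS = (3 · 5)² = 225
RHS = 3² · 5² = 225

LHS = RHS, so the equation holds at this point.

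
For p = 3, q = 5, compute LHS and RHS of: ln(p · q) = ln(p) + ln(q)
LHS = ln(3 · 5) = ln(15) ≈ 2.708
RHS = ln(3) + ln(5) ≈ 2.708

LHS = RHS: the two sides agree.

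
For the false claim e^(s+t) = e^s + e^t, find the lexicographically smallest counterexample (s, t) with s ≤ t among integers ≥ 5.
Substituting (5, 5) into the claim:
LHS = e^(5+5) = e^10 ≈ 22026.5
RHS = e^5 + e^5 = 2·e^5 ≈ 296.8

Since LHS ≠ RHS, this pair disproves the claim, and no lexicographically smaller pair (s ≤ t, integers ≥ 5) does.

For instance (6, 8) is also a counterexample (LHS = e^14 ≈ 1202604.3, RHS = e^6 + e^8 ≈ 3384), but it's lexicographically larger.

Answer: (s, t) = (5, 5)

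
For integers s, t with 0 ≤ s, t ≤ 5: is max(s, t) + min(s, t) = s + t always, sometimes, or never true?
The identity holds for every pair in the range. For instance at (s, t) = (5, 2): both sides equal 7.

Answer: Always true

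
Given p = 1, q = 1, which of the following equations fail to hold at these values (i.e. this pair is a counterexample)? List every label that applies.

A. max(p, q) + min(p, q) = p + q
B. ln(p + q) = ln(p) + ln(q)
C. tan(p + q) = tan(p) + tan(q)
Evaluating each claim at the given values:
A. LHS = 2, RHS = 2 → holds here (LHS = RHS)
B. LHS = ln(2) ≈ 0.6931, RHS = 0 → fails here (LHS ≠ RHS)
C. LHS = tan(2) ≈ -2.185, RHS = 2·tan(1) ≈ 3.115 → fails here (LHS ≠ RHS)

Answer: B, C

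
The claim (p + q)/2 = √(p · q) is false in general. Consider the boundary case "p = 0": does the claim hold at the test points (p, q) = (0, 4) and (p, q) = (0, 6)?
At (0, 4): LHS = 2 ≠ RHS = 0
At (0, 6): LHS = 3 ≠ RHS = 0

Answer: No, fails at both test points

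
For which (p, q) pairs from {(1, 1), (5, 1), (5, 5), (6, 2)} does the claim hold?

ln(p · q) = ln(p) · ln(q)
Testing each pair:
(1, 1): LHS = 0, RHS = 0 → holds
(5, 1): LHS = ln(5) ≈ 1.609, RHS = 0 → fails
(5, 5): LHS = ln(25) ≈ 3.219, RHS = ln(5)² ≈ 2.59 → fails
(6, 2): LHS = ln(12) ≈ 2.485, RHS = ln(2)·ln(6) ≈ 1.242 → fails

1 of 4 pairs satisfies the claim.

Answer: (1, 1)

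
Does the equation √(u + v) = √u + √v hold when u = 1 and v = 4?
Substituting u = 1, v = 4:

LHS = √(1 + 4) = √(5) ≈ 2.236
RHS = √1 + √4 = 3

LHS ≠ RHS, so the equation does not hold at this point.

Answer: Fails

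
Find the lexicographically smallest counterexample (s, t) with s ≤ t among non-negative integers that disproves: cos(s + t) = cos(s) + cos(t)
(s, t) = (0, 0)

Substituting (0, 0) into the claim:
LHS = cos(0 + 0) = 1
RHS = cos(0) + cos(0) = 2

Since LHS ≠ RHS, this pair disproves the claim, and no lexicographically smaller pair (s ≤ t, non-negative integers) does.

For instance (1, 1) is also a counterexample (LHS = cos(2) ≈ -0.4161, RHS = 2·cos(1) ≈ 1.081), but it's lexicographically larger.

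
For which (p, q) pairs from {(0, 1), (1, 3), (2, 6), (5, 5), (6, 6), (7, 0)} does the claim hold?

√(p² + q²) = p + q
(0, 1), (7, 0)

Testing each pair:
(0, 1): LHS = 1, RHS = 1 → holds
(1, 3): LHS = √(10) ≈ 3.162, RHS = 4 → fails
(2, 6): LHS = 2·√(10) ≈ 6.325, RHS = 8 → fails
(5, 5): LHS = 5·√(2) ≈ 7.071, RHS = 10 → fails
(6, 6): LHS = 6·√(2) ≈ 8.485, RHS = 12 → fails
(7, 0): LHS = 7, RHS = 7 → holds

2 of 6 pairs satisfy the claim.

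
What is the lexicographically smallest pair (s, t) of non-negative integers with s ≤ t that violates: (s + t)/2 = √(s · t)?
Substituting (0, 1) into the claim:
LHS = (0 + 1)/2 = 1/2
RHS = √(0 · 1) = 0

Since LHS ≠ RHS, this pair disproves the claim, and no lexicographically smaller pair (s ≤ t, non-negative integers) does.

For instance (4, 7) is also a counterexample (LHS = 11/2, RHS = 2·√(7) ≈ 5.292), but it's lexicographically larger.

Answer: (s, t) = (0, 1)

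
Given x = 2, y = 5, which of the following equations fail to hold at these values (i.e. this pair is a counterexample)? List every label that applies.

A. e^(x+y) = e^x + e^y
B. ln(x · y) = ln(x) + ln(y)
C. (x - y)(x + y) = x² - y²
Evaluating each claim at the given values:
A. LHS = e^7 ≈ 1097, RHS = e^2 + e^5 ≈ 155.8 → fails here (LHS ≠ RHS)
B. LHS = ln(10) ≈ 2.303, RHS = ln(2) + ln(5) ≈ 2.303 → holds here (LHS = RHS)
C. LHS = -21, RHS = -21 → holds here (LHS = RHS)

Answer: A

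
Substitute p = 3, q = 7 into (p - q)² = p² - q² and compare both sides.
LHS = (3 - 7)² = 16
RHS = 3² - 7² = -40

LHS ≠ RHS, so the equation does not hold here.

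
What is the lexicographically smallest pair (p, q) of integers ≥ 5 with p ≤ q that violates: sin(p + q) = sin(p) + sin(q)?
Substituting (5, 5) into the claim:
LHS = sin(5 + 5) = sin(10) ≈ -0.544
RHS = sin(5) + sin(5) = 2·sin(5) ≈ -1.918

Since LHS ≠ RHS, this pair disproves the claim, and no lexicographically smaller pair (p ≤ q, integers ≥ 5) does.

For instance (5, 8) is also a counterexample (LHS = sin(13) ≈ 0.4202, RHS = sin(5) + sin(8) ≈ 0.03043), but it's lexicographically larger.

Answer: (p, q) = (5, 5)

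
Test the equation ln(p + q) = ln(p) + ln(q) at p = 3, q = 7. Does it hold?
Substituting p = 3, q = 7:

LHS = ln(3 + 7) = ln(10) ≈ 2.303
RHS = ln(3) + ln(7) ≈ 3.045

LHS ≠ RHS, so the equation does not hold at this point.

Answer: Fails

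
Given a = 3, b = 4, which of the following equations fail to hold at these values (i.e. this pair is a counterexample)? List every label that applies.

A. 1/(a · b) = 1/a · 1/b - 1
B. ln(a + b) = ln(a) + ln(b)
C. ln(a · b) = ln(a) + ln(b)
Evaluating each claim at the given values:
A. LHS = 1/12, RHS = -11/12 → fails here (LHS ≠ RHS)
B. LHS = ln(7) ≈ 1.946, RHS = ln(3) + ln(4) ≈ 2.485 → fails here (LHS ≠ RHS)
C. LHS = ln(12) ≈ 2.485, RHS = ln(3) + ln(4) ≈ 2.485 → holds here (LHS = RHS)

Answer: A, B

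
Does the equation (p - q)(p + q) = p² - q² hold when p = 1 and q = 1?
Holds

Substituting p = 1, q = 1:

LHS = (1 - 1)(1 + 1) = 0
RHS = 1² - 1² = 0

LHS = RHS, so the equation holds at this point.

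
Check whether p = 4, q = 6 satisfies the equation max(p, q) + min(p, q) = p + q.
Holds

Substituting p = 4, q = 6:

LHS = max(4, 6) + min(4, 6) = 10
RHS = 4 + 6 = 10

LHS = RHS, so the equation holds at this point.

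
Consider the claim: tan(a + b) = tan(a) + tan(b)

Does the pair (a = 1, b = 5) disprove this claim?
Substituting a = 1, b = 5:
LHS = tan(1 + 5) = tan(6) ≈ -0.291
RHS = tan(1) + tan(5) ≈ -1.823

Since LHS ≠ RHS, this pair disproves the claim.

Answer: Yes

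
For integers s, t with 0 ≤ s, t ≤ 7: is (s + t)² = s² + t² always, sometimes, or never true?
Sometimes true

It holds at (s, t) = (4, 0) (both sides equal 16), but fails at (s, t) = (4, 6) (LHS = 100, RHS = 52).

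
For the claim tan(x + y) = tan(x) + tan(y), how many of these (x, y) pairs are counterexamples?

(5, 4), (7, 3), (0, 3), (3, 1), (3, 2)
Testing each pair:
(5, 4): LHS = tan(9) ≈ -0.4523, RHS = tan(5) + tan(4) ≈ -2.223 → counterexample
(7, 3): LHS = tan(10) ≈ 0.6484, RHS = tan(3) + tan(7) ≈ 0.7289 → counterexample
(0, 3): LHS = tan(3) ≈ -0.1425, RHS = tan(3) ≈ -0.1425 → satisfies claim
(3, 1): LHS = tan(4) ≈ 1.158, RHS = tan(3) + tan(1) ≈ 1.415 → counterexample
(3, 2): LHS = tan(5) ≈ -3.381, RHS = tan(2) + tan(3) ≈ -2.328 → counterexample

That makes 4 counterexamples.

Answer: 4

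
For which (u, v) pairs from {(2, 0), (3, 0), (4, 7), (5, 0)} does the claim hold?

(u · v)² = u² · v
Testing each pair:
(2, 0): LHS = 0, RHS = 0 → holds
(3, 0): LHS = 0, RHS = 0 → holds
(4, 7): LHS = 784, RHS = 112 → fails
(5, 0): LHS = 0, RHS = 0 → holds

3 of 4 pairs satisfy the claim.

Answer: (2, 0), (3, 0), (5, 0)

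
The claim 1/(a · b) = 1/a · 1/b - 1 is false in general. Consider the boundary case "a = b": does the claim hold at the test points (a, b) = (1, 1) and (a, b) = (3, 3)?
No, fails at both test points

At (1, 1): LHS = 1 ≠ RHS = 0
At (3, 3): LHS = 1/9 ≠ RHS = -8/9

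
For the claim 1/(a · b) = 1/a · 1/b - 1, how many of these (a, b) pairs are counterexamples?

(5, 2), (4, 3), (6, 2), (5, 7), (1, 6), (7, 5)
Testing each pair:
(5, 2): LHS = 1/10, RHS = -9/10 → counterexample
(4, 3): LHS = 1/12, RHS = -11/12 → counterexample
(6, 2): LHS = 1/12, RHS = -11/12 → counterexample
(5, 7): LHS = 1/35, RHS = -34/35 → counterexample
(1, 6): LHS = 1/6, RHS = -5/6 → counterexample
(7, 5): LHS = 1/35, RHS = -34/35 → counterexample

That makes 6 counterexamples.

Answer: 6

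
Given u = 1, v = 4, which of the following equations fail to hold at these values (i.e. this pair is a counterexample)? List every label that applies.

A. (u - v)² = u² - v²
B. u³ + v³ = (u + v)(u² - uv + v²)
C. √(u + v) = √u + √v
A, C

Evaluating each claim at the given values:
A. LHS = 9, RHS = -15 → fails here (LHS ≠ RHS)
B. LHS = 65, RHS = 65 → holds here (LHS = RHS)
C. LHS = √(5) ≈ 2.236, RHS = 3 → fails here (LHS ≠ RHS)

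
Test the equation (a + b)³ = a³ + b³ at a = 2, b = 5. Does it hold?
Substituting a = 2, b = 5:

LHS = (2 + 5)³ = 343
RHS = 2³ + 5³ = 133

LHS ≠ RHS, so the equation does not hold at this point.

Answer: Fails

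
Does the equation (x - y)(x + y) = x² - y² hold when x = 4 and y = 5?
Holds

Substituting x = 4, y = 5:

LHS = (4 - 5)(4 + 5) = -9
RHS = 4² - 5² = -9

LHS = RHS, so the equation holds at this point.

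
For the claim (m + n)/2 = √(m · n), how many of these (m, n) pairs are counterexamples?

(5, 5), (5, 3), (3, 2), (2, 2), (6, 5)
Testing each pair:
(5, 5): LHS = 5, RHS = 5 → satisfies claim
(5, 3): LHS = 4, RHS = √(15) ≈ 3.873 → counterexample
(3, 2): LHS = 5/2, RHS = √(6) ≈ 2.449 → counterexample
(2, 2): LHS = 2, RHS = 2 → satisfies claim
(6, 5): LHS = 11/2, RHS = √(30) ≈ 5.477 → counterexample

That makes 3 counterexamples.

Answer: 3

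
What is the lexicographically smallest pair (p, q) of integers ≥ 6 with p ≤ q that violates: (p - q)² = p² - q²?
Substituting (6, 7) into the claim:
LHS = (6 - 7)² = 1
RHS = 6² - 7² = -13

Since LHS ≠ RHS, this pair disproves the claim, and no lexicographically smaller pair (p ≤ q, integers ≥ 6) does.

For instance (6, 12) is also a counterexample (LHS = 36, RHS = -108), but it's lexicographically larger.

Answer: (p, q) = (6, 7)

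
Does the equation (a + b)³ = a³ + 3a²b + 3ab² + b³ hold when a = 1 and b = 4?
Substituting a = 1, b = 4:

LHS = (1 + 4)³ = 125
RHS = 1³ + 3·1²·4 + 3·1·4² + 4³ = 125

LHS = RHS, so the equation holds at this point.

Answer: Holds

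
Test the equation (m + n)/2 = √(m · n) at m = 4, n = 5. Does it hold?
Substituting m = 4, n = 5:

LHS = (4 + 5)/2 = 9/2
RHS = √(4 · 5) = 2·√(5) ≈ 4.472

LHS ≠ RHS, so the equation does not hold at this point.

Answer: Fails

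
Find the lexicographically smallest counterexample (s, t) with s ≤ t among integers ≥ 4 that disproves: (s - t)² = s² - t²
(s, t) = (4, 5)

At (4, 4): both sides equal 0, so it holds there.

Substituting (4, 5) into the claim:
LHS = (4 - 5)² = 1
RHS = 4² - 5² = -9

Since LHS ≠ RHS, this pair disproves the claim, and no lexicographically smaller pair (s ≤ t, integers ≥ 4) does.

For instance (4, 8) is also a counterexample (LHS = 16, RHS = -48), but it's lexicographically larger.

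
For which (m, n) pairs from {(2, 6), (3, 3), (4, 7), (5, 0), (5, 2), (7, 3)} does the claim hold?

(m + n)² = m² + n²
Testing each pair:
(2, 6): LHS = 64, RHS = 40 → fails
(3, 3): LHS = 36, RHS = 18 → fails
(4, 7): LHS = 121, RHS = 65 → fails
(5, 0): LHS = 25, RHS = 25 → holds
(5, 2): LHS = 49, RHS = 29 → fails
(7, 3): LHS = 100, RHS = 58 → fails

1 of 6 pairs satisfies the claim.

Answer: (5, 0)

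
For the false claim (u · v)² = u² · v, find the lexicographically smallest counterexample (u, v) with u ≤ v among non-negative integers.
At (1, 1): both sides equal 1, so it holds there.

Substituting (1, 2) into the claim:
LHS = (1 · 2)² = 4
RHS = 1² · 2 = 2

Since LHS ≠ RHS, this pair disproves the claim, and no lexicographically smaller pair (u ≤ v, non-negative integers) does.

For instance (7, 7) is also a counterexample (LHS = 2401, RHS = 343), but it's lexicographically larger.

Answer: (u, v) = (1, 2)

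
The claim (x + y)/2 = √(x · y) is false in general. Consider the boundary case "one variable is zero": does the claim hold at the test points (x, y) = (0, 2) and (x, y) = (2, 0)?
No, fails at both test points

At (0, 2): LHS = 1 ≠ RHS = 0
At (2, 0): LHS = 1 ≠ RHS = 0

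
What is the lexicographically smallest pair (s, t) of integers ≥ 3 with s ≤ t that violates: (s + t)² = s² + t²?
(s, t) = (3, 3)

Substituting (3, 3) into the claim:
LHS = (3 + 3)² = 36
RHS = 3² + 3² = 18

Since LHS ≠ RHS, this pair disproves the claim, and no lexicographically smaller pair (s ≤ t, integers ≥ 3) does.

For instance (3, 9) is also a counterexample (LHS = 144, RHS = 90), but it's lexicographically larger.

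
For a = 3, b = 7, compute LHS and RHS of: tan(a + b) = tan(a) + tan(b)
LHS = tan(3 + 7) = tan(10) ≈ 0.6484
RHS = tan(3) + tan(7) ≈ 0.7289

LHS ≠ RHS (they differ by about 0.08054), so the equation does not hold here.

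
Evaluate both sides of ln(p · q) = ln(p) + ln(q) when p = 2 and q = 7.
LHS = ln(2 · 7) = ln(14) ≈ 2.639
RHS = ln(2) + ln(7) ≈ 2.639

LHS = RHS: the two sides agree.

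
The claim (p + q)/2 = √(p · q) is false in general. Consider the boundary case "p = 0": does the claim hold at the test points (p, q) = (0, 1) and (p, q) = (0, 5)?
At (0, 1): LHS = 1/2 ≠ RHS = 0
At (0, 5): LHS = 5/2 ≠ RHS = 0

Answer: No, fails at both test points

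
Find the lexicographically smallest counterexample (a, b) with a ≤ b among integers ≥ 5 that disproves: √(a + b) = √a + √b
(a, b) = (5, 5)

Substituting (5, 5) into the claim:
LHS = √(5 + 5) = √(10) ≈ 3.162
RHS = √5 + √5 = 2·√(5) ≈ 4.472

Since LHS ≠ RHS, this pair disproves the claim, and no lexicographically smaller pair (a ≤ b, integers ≥ 5) does.

For instance (6, 12) is also a counterexample (LHS = 3·√(2) ≈ 4.243, RHS = √(6) + 2·√(3) ≈ 5.914), but it's lexicographically larger.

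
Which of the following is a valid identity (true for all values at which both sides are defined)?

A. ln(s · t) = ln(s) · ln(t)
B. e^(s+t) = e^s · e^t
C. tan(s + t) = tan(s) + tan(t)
A: fails at (4, 5) — LHS = ln(20) ≈ 2.996, RHS = ln(4)·ln(5) ≈ 2.231.
B: holds — e.g. at (2, 7), both sides equal e^9 ≈ 8103.
C: fails at (5, 5) — LHS = tan(10) ≈ 0.6484, RHS = 2·tan(5) ≈ -6.761.

Answer: B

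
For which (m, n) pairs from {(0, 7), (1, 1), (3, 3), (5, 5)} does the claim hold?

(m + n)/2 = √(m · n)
(1, 1), (3, 3), (5, 5)

Testing each pair:
(0, 7): LHS = 7/2, RHS = 0 → fails
(1, 1): LHS = 1, RHS = 1 → holds
(3, 3): LHS = 3, RHS = 3 → holds
(5, 5): LHS = 5, RHS = 5 → holds

3 of 4 pairs satisfy the claim.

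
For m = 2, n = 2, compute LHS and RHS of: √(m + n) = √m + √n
LHS = √(2 + 2) = 2
RHS = √2 + √2 = 2·√(2) ≈ 2.828

LHS ≠ RHS (they differ by about 0.8284), so the equation does not hold here.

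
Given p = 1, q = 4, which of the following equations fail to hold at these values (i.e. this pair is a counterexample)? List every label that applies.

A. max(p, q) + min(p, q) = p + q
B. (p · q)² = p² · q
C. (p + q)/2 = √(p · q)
Evaluating each claim at the given values:
A. LHS = 5, RHS = 5 → holds here (LHS = RHS)
B. LHS = 16, RHS = 4 → fails here (LHS ≠ RHS)
C. LHS = 5/2, RHS = 2 → fails here (LHS ≠ RHS)

Answer: B, C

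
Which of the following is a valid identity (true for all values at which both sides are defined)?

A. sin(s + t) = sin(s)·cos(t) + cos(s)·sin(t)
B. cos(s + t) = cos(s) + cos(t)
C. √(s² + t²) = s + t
A

A: holds — e.g. at (1, 5), both sides equal sin(6) ≈ -0.2794.
B: fails at (3, 7) — LHS = cos(10) ≈ -0.8391, RHS = cos(3) + cos(7) ≈ -0.2361.
C: fails at (1, 2) — LHS = √(5) ≈ 2.236, RHS = 3.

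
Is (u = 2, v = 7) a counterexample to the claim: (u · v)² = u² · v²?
No

Substituting u = 2, v = 7:
LHS = (2 · 7)² = 196
RHS = 2² · 7² = 196

The sides agree, so this pair does not disprove the claim.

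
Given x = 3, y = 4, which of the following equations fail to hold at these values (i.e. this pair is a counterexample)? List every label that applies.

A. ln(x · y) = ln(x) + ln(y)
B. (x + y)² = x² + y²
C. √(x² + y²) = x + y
Evaluating each claim at the given values:
A. LHS = ln(12) ≈ 2.485, RHS = ln(3) + ln(4) ≈ 2.485 → holds here (LHS = RHS)
B. LHS = 49, RHS = 25 → fails here (LHS ≠ RHS)
C. LHS = 5, RHS = 7 → fails here (LHS ≠ RHS)

Answer: B, C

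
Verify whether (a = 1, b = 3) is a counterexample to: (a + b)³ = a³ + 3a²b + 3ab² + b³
No

Substituting a = 1, b = 3:
LHS = (1 + 3)³ = 64
RHS = 1³ + 3·1²·3 + 3·1·3² + 3³ = 64

The sides agree, so this pair does not disprove the claim.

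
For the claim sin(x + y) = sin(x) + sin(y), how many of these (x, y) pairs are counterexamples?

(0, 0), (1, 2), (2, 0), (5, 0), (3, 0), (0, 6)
Testing each pair:
(0, 0): LHS = 0, RHS = 0 → satisfies claim
(1, 2): LHS = sin(3) ≈ 0.1411, RHS = sin(1) + sin(2) ≈ 1.751 → counterexample
(2, 0): LHS = sin(2) ≈ 0.9093, RHS = sin(2) ≈ 0.9093 → satisfies claim
(5, 0): LHS = sin(5) ≈ -0.9589, RHS = sin(5) ≈ -0.9589 → satisfies claim
(3, 0): LHS = sin(3) ≈ 0.1411, RHS = sin(3) ≈ 0.1411 → satisfies claim
(0, 6): LHS = sin(6) ≈ -0.2794, RHS = sin(6) ≈ -0.2794 → satisfies claim

That makes 1 counterexample.

Answer: 1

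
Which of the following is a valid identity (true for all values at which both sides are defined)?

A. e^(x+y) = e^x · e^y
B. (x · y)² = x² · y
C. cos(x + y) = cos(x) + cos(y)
A

A: holds — e.g. at (2, 4), both sides equal e^6 ≈ 403.4.
B: fails at (2, 5) — LHS = 100, RHS = 20.
C: fails at (4, 6) — LHS = cos(10) ≈ -0.8391, RHS = cos(4) + cos(6) ≈ 0.3065.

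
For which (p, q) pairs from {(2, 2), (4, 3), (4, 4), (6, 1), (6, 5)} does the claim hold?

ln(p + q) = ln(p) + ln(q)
Testing each pair:
(2, 2): LHS = ln(4) ≈ 1.386, RHS = 2·ln(2) ≈ 1.386 → holds
(4, 3): LHS = ln(7) ≈ 1.946, RHS = ln(3) + ln(4) ≈ 2.485 → fails
(4, 4): LHS = ln(8) ≈ 2.079, RHS = 2·ln(4) ≈ 2.773 → fails
(6, 1): LHS = ln(7) ≈ 1.946, RHS = ln(6) ≈ 1.792 → fails
(6, 5): LHS = ln(11) ≈ 2.398, RHS = ln(5) + ln(6) ≈ 3.401 → fails

1 of 5 pairs satisfies the claim.

Answer: (2, 2)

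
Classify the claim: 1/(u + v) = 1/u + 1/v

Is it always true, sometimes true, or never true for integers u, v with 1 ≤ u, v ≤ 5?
The claim fails for every pair in the range. For instance at (u, v) = (1, 2): LHS = 1/3, RHS = 3/2.

Answer: Never true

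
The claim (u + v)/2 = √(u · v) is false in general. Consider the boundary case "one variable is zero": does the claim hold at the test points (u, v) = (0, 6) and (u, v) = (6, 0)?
No, fails at both test points

At (0, 6): LHS = 3 ≠ RHS = 0
At (6, 0): LHS = 3 ≠ RHS = 0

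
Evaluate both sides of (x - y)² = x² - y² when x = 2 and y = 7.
LHS = (2 - 7)² = 25
RHS = 2² - 7² = -45

LHS ≠ RHS, so the equation does not hold here.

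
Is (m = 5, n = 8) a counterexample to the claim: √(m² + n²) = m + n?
Substituting m = 5, n = 8:
LHS = √(5² + 8²) = √(89) ≈ 9.434
RHS = 5 + 8 = 13

Since LHS ≠ RHS, this pair disproves the claim.

Answer: Yes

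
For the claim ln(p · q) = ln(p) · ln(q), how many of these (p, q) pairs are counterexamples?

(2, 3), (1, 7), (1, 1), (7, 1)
Testing each pair:
(2, 3): LHS = ln(6) ≈ 1.792, RHS = ln(2)·ln(3) ≈ 0.7615 → counterexample
(1, 7): LHS = ln(7) ≈ 1.946, RHS = 0 → counterexample
(1, 1): LHS = 0, RHS = 0 → satisfies claim
(7, 1): LHS = ln(7) ≈ 1.946, RHS = 0 → counterexample

That makes 3 counterexamples.

Answer: 3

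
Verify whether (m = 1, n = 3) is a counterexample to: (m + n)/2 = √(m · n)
Yes

Substituting m = 1, n = 3:
LHS = (1 + 3)/2 = 2
RHS = √(1 · 3) = √(3) ≈ 1.732

Since LHS ≠ RHS, this pair disproves the claim.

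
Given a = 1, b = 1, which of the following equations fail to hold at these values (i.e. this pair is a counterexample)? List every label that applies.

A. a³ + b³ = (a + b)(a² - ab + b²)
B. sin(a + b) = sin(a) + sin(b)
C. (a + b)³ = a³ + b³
B, C

Evaluating each claim at the given values:
A. LHS = 2, RHS = 2 → holds here (LHS = RHS)
B. LHS = sin(2) ≈ 0.9093, RHS = 2·sin(1) ≈ 1.683 → fails here (LHS ≠ RHS)
C. LHS = 8, RHS = 2 → fails here (LHS ≠ RHS)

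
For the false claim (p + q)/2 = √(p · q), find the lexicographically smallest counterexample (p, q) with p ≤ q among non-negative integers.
(p, q) = (0, 1)

Substituting (0, 1) into the claim:
LHS = (0 + 1)/2 = 1/2
RHS = √(0 · 1) = 0

Since LHS ≠ RHS, this pair disproves the claim, and no lexicographically smaller pair (p ≤ q, non-negative integers) does.

For instance (5, 7) is also a counterexample (LHS = 6, RHS = √(35) ≈ 5.916), but it's lexicographically larger.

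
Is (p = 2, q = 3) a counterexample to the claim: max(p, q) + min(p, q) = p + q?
No

Substituting p = 2, q = 3:
LHS = max(2, 3) + min(2, 3) = 5
RHS = 2 + 3 = 5

The sides agree, so this pair does not disprove the claim.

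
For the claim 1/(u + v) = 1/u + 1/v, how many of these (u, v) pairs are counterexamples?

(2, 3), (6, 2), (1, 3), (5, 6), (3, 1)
Testing each pair:
(2, 3): LHS = 1/5, RHS = 5/6 → counterexample
(6, 2): LHS = 1/8, RHS = 2/3 → counterexample
(1, 3): LHS = 1/4, RHS = 4/3 → counterexample
(5, 6): LHS = 1/11, RHS = 11/30 → counterexample
(3, 1): LHS = 1/4, RHS = 4/3 → counterexample

That makes 5 counterexamples.

Answer: 5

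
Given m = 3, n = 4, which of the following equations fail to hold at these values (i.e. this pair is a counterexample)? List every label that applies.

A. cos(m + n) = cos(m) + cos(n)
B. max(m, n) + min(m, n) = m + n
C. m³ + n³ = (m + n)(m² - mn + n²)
Evaluating each claim at the given values:
A. LHS = cos(7) ≈ 0.7539, RHS = cos(3) + cos(4) ≈ -1.644 → fails here (LHS ≠ RHS)
B. LHS = 7, RHS = 7 → holds here (LHS = RHS)
C. LHS = 91, RHS = 91 → holds here (LHS = RHS)

Answer: A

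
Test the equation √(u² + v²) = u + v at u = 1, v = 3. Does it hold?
Fails

Substituting u = 1, v = 3:

LHS = √(1² + 3²) = √(10) ≈ 3.162
RHS = 1 + 3 = 4

LHS ≠ RHS, so the equation does not hold at this point.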